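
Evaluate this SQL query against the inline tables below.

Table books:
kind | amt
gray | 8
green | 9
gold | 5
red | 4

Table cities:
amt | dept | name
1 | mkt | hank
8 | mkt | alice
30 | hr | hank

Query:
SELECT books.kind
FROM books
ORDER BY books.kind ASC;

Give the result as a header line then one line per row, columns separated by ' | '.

After SELECT (4 rows):
books.kind
gray
green
gold
red
After ORDER BY (4 rows):
books.kind
gold
gray
green
red

== RESULT ==
books.kind
gold
gray
green
red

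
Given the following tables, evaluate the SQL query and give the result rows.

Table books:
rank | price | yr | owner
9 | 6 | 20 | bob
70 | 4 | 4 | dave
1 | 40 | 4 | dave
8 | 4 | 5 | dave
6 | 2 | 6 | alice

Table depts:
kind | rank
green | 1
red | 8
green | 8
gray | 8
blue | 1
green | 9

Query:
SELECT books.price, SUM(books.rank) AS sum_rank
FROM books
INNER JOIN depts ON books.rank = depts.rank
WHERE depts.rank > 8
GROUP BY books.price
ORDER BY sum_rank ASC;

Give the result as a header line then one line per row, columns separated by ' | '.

After JOIN depts (6 rows):
books.rank | books.price | books.yr | books.owner | depts.kind | depts.rank
9 | 6 | 20 | bob | green | 9
1 | 40 | 4 | dave | green | 1
1 | 40 | 4 | dave | blue | 1
8 | 4 | 5 | dave | red | 8
8 | 4 | 5 | dave | green | 8
8 | 4 | 5 | dave | gray | 8
After WHERE (1 rows):
books.rank | books.price | books.yr | books.owner | depts.kind | depts.rank
9 | 6 | 20 | bob | green | 9
After GROUP BY (1 rows):
books.price | sum_rank
6 | 9
After ORDER BY (1 rows):
books.price | sum_rank
6 | 9

== RESULT ==
books.price | sum_rank
6 | 9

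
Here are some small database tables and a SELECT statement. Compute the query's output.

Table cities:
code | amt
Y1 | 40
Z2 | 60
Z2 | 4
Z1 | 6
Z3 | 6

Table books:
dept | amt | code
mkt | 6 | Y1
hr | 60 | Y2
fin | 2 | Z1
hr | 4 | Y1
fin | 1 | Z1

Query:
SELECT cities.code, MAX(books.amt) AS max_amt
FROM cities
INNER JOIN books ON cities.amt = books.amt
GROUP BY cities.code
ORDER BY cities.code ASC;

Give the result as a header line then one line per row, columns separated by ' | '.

== RESULT ==
cities.code | max_amt
Z1 | 6
Z2 | 60
Z3 | 6

Derivation:
After JOIN books (4 rows):
cities.code | cities.amt | books.dept | books.amt | books.code
Z2 | 60 | hr | 60 | Y2
Z2 | 4 | hr | 4 | Y1
Z1 | 6 | mkt | 6 | Y1
Z3 | 6 | mkt | 6 | Y1
After GROUP BY (3 rows):
cities.code | max_amt
Z2 | 60
Z1 | 6
Z3 | 6
After ORDER BY (3 rows):
cities.code | max_amt
Z1 | 6
Z2 | 60
Z3 | 6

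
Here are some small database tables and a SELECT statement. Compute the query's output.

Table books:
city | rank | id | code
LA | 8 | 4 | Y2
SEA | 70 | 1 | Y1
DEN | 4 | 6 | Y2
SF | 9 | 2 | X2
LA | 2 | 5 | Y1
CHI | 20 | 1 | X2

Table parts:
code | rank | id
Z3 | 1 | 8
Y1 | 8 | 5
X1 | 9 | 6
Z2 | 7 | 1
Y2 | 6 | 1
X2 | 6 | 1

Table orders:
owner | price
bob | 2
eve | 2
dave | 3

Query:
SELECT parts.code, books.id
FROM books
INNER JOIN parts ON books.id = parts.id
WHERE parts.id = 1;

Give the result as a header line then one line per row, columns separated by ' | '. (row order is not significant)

After JOIN parts (8 rows):
books.city | books.rank | books.id | books.code | parts.code | parts.rank | parts.id
SEA | 70 | 1 | Y1 | Z2 | 7 | 1
SEA | 70 | 1 | Y1 | Y2 | 6 | 1
SEA | 70 | 1 | Y1 | X2 | 6 | 1
DEN | 4 | 6 | Y2 | X1 | 9 | 6
LA | 2 | 5 | Y1 | Y1 | 8 | 5
CHI | 20 | 1 | X2 | Z2 | 7 | 1
CHI | 20 | 1 | X2 | Y2 | 6 | 1
CHI | 20 | 1 | X2 | X2 | 6 | 1
After WHERE (6 rows):
books.city | books.rank | books.id | books.code | parts.code | parts.rank | parts.id
SEA | 70 | 1 | Y1 | Z2 | 7 | 1
SEA | 70 | 1 | Y1 | Y2 | 6 | 1
SEA | 70 | 1 | Y1 | X2 | 6 | 1
CHI | 20 | 1 | X2 | Z2 | 7 | 1
CHI | 20 | 1 | X2 | Y2 | 6 | 1
CHI | 20 | 1 | X2 | X2 | 6 | 1
After SELECT (6 rows):
parts.code | books.id
Z2 | 1
Y2 | 1
X2 | 1
Z2 | 1
Y2 | 1
X2 | 1

== RESULT ==
parts.code | books.id
Z2 | 1
Y2 | 1
X2 | 1
Z2 | 1
Y2 | 1
X2 | 1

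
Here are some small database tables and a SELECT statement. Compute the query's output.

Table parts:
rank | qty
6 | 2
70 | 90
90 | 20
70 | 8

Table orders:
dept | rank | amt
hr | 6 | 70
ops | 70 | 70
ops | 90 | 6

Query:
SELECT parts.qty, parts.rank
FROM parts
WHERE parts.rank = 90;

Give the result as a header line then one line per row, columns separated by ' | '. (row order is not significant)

== RESULT ==
parts.qty | parts.rank
20 | 90

Derivation:
After WHERE (1 rows):
parts.rank | parts.qty
90 | 20
After SELECT (1 rows):
parts.qty | parts.rank
20 | 90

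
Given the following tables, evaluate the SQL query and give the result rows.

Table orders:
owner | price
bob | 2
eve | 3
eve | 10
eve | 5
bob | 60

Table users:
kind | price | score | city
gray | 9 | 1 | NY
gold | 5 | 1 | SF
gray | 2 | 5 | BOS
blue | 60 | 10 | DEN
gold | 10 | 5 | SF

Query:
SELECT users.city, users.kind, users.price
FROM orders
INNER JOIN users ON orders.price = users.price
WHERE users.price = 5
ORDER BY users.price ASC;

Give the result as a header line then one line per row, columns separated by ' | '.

After JOIN users (4 rows):
orders.owner | orders.price | users.kind | users.price | users.score | users.city
bob | 2 | gray | 2 | 5 | BOS
eve | 10 | gold | 10 | 5 | SF
eve | 5 | gold | 5 | 1 | SF
bob | 60 | blue | 60 | 10 | DEN
After WHERE (1 rows):
orders.owner | orders.price | users.kind | users.price | users.score | users.city
eve | 5 | gold | 5 | 1 | SF
After SELECT (1 rows):
users.city | users.kind | users.price
SF | gold | 5
After ORDER BY (1 rows):
users.city | users.kind | users.price
SF | gold | 5

== RESULT ==
users.city | users.kind | users.price
SF | gold | 5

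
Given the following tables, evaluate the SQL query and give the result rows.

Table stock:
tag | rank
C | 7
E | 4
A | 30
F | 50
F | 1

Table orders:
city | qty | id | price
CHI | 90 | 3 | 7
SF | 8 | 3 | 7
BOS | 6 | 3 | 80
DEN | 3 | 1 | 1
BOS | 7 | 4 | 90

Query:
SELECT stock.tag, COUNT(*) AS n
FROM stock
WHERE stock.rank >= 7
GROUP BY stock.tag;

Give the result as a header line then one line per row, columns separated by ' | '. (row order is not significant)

After WHERE (3 rows):
stock.tag | stock.rank
C | 7
A | 30
F | 50
After GROUP BY (3 rows):
stock.tag | n
C | 1
A | 1
F | 1

== RESULT ==
stock.tag | n
C | 1
A | 1
F | 1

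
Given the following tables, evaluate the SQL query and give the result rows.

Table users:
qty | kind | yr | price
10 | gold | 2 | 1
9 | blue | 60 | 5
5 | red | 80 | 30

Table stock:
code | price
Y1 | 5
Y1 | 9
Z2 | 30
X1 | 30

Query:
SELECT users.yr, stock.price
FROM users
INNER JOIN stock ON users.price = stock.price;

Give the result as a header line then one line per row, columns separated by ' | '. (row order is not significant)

After JOIN stock (3 rows):
users.qty | users.kind | users.yr | users.price | stock.code | stock.price
9 | blue | 60 | 5 | Y1 | 5
5 | red | 80 | 30 | Z2 | 30
5 | red | 80 | 30 | X1 | 30
After SELECT (3 rows):
users.yr | stock.price
60 | 5
80 | 30
80 | 30

== RESULT ==
users.yr | stock.price
60 | 5
80 | 30
80 | 30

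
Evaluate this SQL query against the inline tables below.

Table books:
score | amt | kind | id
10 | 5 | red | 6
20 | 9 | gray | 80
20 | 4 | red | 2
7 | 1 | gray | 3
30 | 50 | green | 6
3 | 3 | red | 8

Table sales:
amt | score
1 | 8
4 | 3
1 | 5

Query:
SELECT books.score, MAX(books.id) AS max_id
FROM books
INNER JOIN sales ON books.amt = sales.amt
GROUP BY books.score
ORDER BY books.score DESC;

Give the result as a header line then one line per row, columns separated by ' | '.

== RESULT ==
books.score | max_id
20 | 2
7 | 3

Derivation:
After JOIN sales (3 rows):
books.score | books.amt | books.kind | books.id | sales.amt | sales.score
20 | 4 | red | 2 | 4 | 3
7 | 1 | gray | 3 | 1 | 8
7 | 1 | gray | 3 | 1 | 5
After GROUP BY (2 rows):
books.score | max_id
20 | 2
7 | 3
After ORDER BY (2 rows):
books.score | max_id
20 | 2
7 | 3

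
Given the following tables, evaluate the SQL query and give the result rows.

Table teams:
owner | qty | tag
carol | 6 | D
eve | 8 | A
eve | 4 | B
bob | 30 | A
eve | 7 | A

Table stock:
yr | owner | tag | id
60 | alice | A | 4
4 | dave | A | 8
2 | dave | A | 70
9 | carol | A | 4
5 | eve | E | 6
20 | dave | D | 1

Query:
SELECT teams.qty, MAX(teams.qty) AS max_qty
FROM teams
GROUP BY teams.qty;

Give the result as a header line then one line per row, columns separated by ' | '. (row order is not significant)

== RESULT ==
teams.qty | max_qty
6 | 6
8 | 8
4 | 4
30 | 30
7 | 7

Derivation:
After GROUP BY (5 rows):
teams.qty | max_qty
6 | 6
8 | 8
4 | 4
30 | 30
7 | 7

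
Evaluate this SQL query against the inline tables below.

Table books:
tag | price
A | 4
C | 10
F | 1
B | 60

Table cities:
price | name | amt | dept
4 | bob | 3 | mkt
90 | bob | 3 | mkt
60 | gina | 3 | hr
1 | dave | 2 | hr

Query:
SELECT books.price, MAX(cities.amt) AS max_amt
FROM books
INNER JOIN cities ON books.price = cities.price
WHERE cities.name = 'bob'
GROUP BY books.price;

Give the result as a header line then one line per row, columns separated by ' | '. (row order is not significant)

== RESULT ==
books.price | max_amt
4 | 3

Derivation:
After JOIN cities (3 rows):
books.tag | books.price | cities.price | cities.name | cities.amt | cities.dept
A | 4 | 4 | bob | 3 | mkt
F | 1 | 1 | dave | 2 | hr
B | 60 | 60 | gina | 3 | hr
After WHERE (1 rows):
books.tag | books.price | cities.price | cities.name | cities.amt | cities.dept
A | 4 | 4 | bob | 3 | mkt
After GROUP BY (1 rows):
books.price | max_amt
4 | 3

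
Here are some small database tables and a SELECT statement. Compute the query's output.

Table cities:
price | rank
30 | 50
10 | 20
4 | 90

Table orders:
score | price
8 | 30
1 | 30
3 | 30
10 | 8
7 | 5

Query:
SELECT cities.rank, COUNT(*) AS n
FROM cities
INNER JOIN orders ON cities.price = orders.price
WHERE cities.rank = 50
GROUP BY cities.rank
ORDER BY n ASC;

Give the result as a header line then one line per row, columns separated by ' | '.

== RESULT ==
cities.rank | n
50 | 3

Derivation:
After JOIN orders (3 rows):
cities.price | cities.rank | orders.score | orders.price
30 | 50 | 8 | 30
30 | 50 | 1 | 30
30 | 50 | 3 | 30
After WHERE (3 rows):
cities.price | cities.rank | orders.score | orders.price
30 | 50 | 8 | 30
30 | 50 | 1 | 30
30 | 50 | 3 | 30
After GROUP BY (1 rows):
cities.rank | n
50 | 3
After ORDER BY (1 rows):
cities.rank | n
50 | 3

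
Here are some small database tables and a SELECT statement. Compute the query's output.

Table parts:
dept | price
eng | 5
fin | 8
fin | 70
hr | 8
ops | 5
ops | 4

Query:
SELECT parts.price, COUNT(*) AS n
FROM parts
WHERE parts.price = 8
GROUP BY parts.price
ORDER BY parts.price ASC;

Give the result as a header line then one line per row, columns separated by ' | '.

== RESULT ==
parts.price | n
8 | 2

Derivation:
After WHERE (2 rows):
parts.dept | parts.price
fin | 8
hr | 8
After GROUP BY (1 rows):
parts.price | n
8 | 2
After ORDER BY (1 rows):
parts.price | n
8 | 2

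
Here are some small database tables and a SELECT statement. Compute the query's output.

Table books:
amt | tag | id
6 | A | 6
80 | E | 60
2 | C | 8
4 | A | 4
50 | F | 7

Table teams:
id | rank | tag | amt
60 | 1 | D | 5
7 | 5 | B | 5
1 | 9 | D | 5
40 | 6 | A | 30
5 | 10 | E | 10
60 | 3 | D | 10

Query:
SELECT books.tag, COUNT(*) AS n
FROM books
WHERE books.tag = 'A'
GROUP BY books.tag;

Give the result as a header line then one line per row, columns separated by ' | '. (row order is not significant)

== RESULT ==
books.tag | n
A | 2

Derivation:
After WHERE (2 rows):
books.amt | books.tag | books.id
6 | A | 6
4 | A | 4
After GROUP BY (1 rows):
books.tag | n
A | 2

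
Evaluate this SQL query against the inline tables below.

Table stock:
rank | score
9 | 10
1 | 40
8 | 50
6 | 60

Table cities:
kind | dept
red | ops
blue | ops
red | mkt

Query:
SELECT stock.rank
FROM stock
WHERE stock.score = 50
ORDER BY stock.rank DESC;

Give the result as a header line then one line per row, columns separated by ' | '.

After WHERE (1 rows):
stock.rank | stock.score
8 | 50
After SELECT (1 rows):
stock.rank
8
After ORDER BY (1 rows):
stock.rank
8

== RESULT ==
stock.rank
8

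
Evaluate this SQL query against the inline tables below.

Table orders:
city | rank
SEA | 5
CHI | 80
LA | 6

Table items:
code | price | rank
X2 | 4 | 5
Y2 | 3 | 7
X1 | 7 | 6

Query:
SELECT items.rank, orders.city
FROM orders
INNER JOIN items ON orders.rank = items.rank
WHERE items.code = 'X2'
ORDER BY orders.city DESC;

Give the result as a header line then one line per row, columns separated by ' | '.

After JOIN items (2 rows):
orders.city | orders.rank | items.code | items.price | items.rank
SEA | 5 | X2 | 4 | 5
LA | 6 | X1 | 7 | 6
After WHERE (1 rows):
orders.city | orders.rank | items.code | items.price | items.rank
SEA | 5 | X2 | 4 | 5
After SELECT (1 rows):
items.rank | orders.city
5 | SEA
After ORDER BY (1 rows):
items.rank | orders.city
5 | SEA

== RESULT ==
items.rank | orders.city
5 | SEA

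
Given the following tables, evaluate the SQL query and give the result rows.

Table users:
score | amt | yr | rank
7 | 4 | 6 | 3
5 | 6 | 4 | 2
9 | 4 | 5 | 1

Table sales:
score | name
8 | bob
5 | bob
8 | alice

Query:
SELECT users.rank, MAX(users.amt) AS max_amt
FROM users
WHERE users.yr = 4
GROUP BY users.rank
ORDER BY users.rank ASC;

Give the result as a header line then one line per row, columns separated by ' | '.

After WHERE (1 rows):
users.score | users.amt | users.yr | users.rank
5 | 6 | 4 | 2
After GROUP BY (1 rows):
users.rank | max_amt
2 | 6
After ORDER BY (1 rows):
users.rank | max_amt
2 | 6

== RESULT ==
users.rank | max_amt
2 | 6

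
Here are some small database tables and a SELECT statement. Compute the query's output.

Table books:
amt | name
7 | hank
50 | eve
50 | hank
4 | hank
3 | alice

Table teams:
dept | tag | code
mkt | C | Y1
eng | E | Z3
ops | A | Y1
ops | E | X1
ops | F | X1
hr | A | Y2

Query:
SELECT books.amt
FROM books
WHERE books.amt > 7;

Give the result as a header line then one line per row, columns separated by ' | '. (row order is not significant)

After WHERE (2 rows):
books.amt | books.name
50 | eve
50 | hank
After SELECT (2 rows):
books.amt
50
50

== RESULT ==
books.amt
50
50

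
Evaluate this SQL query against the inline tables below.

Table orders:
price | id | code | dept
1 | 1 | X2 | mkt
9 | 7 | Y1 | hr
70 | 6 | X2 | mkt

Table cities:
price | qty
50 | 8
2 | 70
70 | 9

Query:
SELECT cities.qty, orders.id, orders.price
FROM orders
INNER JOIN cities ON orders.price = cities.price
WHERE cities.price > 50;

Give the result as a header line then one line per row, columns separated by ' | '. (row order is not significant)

== RESULT ==
cities.qty | orders.id | orders.price
9 | 6 | 70

Derivation:
After JOIN cities (1 rows):
orders.price | orders.id | orders.code | orders.dept | cities.price | cities.qty
70 | 6 | X2 | mkt | 70 | 9
After WHERE (1 rows):
orders.price | orders.id | orders.code | orders.dept | cities.price | cities.qty
70 | 6 | X2 | mkt | 70 | 9
After SELECT (1 rows):
cities.qty | orders.id | orders.price
9 | 6 | 70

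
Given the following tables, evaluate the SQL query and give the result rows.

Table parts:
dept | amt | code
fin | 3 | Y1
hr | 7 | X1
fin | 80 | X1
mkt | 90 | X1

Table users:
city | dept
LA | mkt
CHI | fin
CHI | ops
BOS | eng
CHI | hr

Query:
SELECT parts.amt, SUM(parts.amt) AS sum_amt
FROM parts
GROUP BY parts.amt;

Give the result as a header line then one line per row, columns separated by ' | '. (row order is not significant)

== RESULT ==
parts.amt | sum_amt
3 | 3
7 | 7
80 | 80
90 | 90

Derivation:
After GROUP BY (4 rows):
parts.amt | sum_amt
3 | 3
7 | 7
80 | 80
90 | 90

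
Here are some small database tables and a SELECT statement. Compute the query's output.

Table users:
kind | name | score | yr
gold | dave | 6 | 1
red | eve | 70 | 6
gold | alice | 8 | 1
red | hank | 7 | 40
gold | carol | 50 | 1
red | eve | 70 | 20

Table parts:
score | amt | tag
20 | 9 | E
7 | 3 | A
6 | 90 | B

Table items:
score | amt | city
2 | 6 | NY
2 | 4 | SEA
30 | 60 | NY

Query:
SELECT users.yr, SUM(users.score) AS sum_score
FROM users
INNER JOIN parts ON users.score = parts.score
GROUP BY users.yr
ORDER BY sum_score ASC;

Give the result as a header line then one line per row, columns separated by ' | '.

== RESULT ==
users.yr | sum_score
1 | 6
40 | 7

Derivation:
After JOIN parts (2 rows):
users.kind | users.name | users.score | users.yr | parts.score | parts.amt | parts.tag
gold | dave | 6 | 1 | 6 | 90 | B
red | hank | 7 | 40 | 7 | 3 | A
After GROUP BY (2 rows):
users.yr | sum_score
1 | 6
40 | 7
After ORDER BY (2 rows):
users.yr | sum_score
1 | 6
40 | 7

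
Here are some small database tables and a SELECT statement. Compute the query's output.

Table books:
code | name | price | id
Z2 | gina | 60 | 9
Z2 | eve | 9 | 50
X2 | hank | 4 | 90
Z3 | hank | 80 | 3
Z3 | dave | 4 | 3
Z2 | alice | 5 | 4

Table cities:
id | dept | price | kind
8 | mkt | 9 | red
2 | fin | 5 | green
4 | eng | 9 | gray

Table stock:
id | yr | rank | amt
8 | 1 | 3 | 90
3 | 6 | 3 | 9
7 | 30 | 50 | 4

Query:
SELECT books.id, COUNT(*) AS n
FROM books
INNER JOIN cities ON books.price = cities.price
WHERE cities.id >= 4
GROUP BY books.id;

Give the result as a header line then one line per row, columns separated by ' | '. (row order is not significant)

After JOIN cities (3 rows):
books.code | books.name | books.price | books.id | cities.id | cities.dept | cities.price | cities.kind
Z2 | eve | 9 | 50 | 8 | mkt | 9 | red
Z2 | eve | 9 | 50 | 4 | eng | 9 | gray
Z2 | alice | 5 | 4 | 2 | fin | 5 | green
After WHERE (2 rows):
books.code | books.name | books.price | books.id | cities.id | cities.dept | cities.price | cities.kind
Z2 | eve | 9 | 50 | 8 | mkt | 9 | red
Z2 | eve | 9 | 50 | 4 | eng | 9 | gray
After GROUP BY (1 rows):
books.id | n
50 | 2

== RESULT ==
books.id | n
50 | 2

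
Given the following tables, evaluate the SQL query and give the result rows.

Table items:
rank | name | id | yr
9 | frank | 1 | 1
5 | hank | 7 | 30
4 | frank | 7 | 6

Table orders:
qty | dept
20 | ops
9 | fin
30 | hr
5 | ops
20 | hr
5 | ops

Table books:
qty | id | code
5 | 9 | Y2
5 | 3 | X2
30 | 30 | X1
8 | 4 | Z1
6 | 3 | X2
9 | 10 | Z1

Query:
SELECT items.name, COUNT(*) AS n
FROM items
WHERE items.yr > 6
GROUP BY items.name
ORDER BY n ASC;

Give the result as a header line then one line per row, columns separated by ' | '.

After WHERE (1 rows):
items.rank | items.name | items.id | items.yr
5 | hank | 7 | 30
After GROUP BY (1 rows):
items.name | n
hank | 1
After ORDER BY (1 rows):
items.name | n
hank | 1

== RESULT ==
items.name | n
hank | 1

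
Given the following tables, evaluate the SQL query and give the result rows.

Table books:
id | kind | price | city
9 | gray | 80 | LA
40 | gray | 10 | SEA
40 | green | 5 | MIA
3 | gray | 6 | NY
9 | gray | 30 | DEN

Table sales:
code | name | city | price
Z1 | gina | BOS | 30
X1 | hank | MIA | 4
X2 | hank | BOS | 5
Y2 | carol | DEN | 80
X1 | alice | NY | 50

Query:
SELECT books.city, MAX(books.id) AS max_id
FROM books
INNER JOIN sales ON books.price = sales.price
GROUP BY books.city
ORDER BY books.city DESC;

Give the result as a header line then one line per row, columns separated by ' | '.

After JOIN sales (3 rows):
books.id | books.kind | books.price | books.city | sales.code | sales.name | sales.city | sales.price
9 | gray | 80 | LA | Y2 | carol | DEN | 80
40 | green | 5 | MIA | X2 | hank | BOS | 5
9 | gray | 30 | DEN | Z1 | gina | BOS | 30
After GROUP BY (3 rows):
books.city | max_id
LA | 9
MIA | 40
DEN | 9
After ORDER BY (3 rows):
books.city | max_id
MIA | 40
LA | 9
DEN | 9

== RESULT ==
books.city | max_id
MIA | 40
LA | 9
DEN | 9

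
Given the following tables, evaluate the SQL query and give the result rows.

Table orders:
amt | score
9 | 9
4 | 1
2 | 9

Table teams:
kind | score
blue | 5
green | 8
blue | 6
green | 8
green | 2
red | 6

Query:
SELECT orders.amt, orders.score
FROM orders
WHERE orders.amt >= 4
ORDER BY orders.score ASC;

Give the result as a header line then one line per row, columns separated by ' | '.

After WHERE (2 rows):
orders.amt | orders.score
9 | 9
4 | 1
After SELECT (2 rows):
orders.amt | orders.score
9 | 9
4 | 1
After ORDER BY (2 rows):
orders.amt | orders.score
4 | 1
9 | 9

== RESULT ==
orders.amt | orders.score
4 | 1
9 | 9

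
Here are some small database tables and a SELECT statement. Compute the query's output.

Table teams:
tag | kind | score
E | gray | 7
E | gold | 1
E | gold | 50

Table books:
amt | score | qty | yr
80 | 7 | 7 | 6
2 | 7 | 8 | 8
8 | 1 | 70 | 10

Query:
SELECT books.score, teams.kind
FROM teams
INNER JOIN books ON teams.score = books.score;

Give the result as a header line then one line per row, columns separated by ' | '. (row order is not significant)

== RESULT ==
books.score | teams.kind
7 | gray
7 | gray
1 | gold

Derivation:
After JOIN books (3 rows):
teams.tag | teams.kind | teams.score | books.amt | books.score | books.qty | books.yr
E | gray | 7 | 80 | 7 | 7 | 6
E | gray | 7 | 2 | 7 | 8 | 8
E | gold | 1 | 8 | 1 | 70 | 10
After SELECT (3 rows):
books.score | teams.kind
7 | gray
7 | gray
1 | gold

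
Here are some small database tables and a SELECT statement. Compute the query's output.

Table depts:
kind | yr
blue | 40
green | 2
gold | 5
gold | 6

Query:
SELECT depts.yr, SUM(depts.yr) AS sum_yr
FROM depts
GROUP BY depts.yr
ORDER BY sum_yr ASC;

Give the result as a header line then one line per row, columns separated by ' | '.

After GROUP BY (4 rows):
depts.yr | sum_yr
40 | 40
2 | 2
5 | 5
6 | 6
After ORDER BY (4 rows):
depts.yr | sum_yr
2 | 2
5 | 5
6 | 6
40 | 40

== RESULT ==
depts.yr | sum_yr
2 | 2
5 | 5
6 | 6
40 | 40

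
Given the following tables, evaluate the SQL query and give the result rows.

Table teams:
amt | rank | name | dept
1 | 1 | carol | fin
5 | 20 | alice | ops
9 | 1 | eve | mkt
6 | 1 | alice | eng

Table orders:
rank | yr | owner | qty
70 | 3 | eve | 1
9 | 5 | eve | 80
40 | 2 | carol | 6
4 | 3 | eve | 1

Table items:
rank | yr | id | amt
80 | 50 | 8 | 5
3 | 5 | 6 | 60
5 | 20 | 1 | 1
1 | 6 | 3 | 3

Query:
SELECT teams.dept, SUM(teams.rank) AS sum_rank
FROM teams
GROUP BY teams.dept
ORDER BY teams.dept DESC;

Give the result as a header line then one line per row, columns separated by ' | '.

== RESULT ==
teams.dept | sum_rank
ops | 20
mkt | 1
fin | 1
eng | 1

Derivation:
After GROUP BY (4 rows):
teams.dept | sum_rank
fin | 1
ops | 20
mkt | 1
eng | 1
After ORDER BY (4 rows):
teams.dept | sum_rank
ops | 20
mkt | 1
fin | 1
eng | 1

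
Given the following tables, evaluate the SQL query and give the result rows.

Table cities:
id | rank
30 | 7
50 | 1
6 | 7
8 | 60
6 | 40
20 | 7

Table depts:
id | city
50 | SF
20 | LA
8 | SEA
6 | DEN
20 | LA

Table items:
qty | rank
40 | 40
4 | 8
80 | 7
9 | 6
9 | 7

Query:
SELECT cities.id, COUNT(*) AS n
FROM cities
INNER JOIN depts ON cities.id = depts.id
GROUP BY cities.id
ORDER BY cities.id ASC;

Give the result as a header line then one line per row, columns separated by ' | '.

After JOIN depts (6 rows):
cities.id | cities.rank | depts.id | depts.city
50 | 1 | 50 | SF
6 | 7 | 6 | DEN
8 | 60 | 8 | SEA
6 | 40 | 6 | DEN
20 | 7 | 20 | LA
20 | 7 | 20 | LA
After GROUP BY (4 rows):
cities.id | n
50 | 1
6 | 2
8 | 1
20 | 2
After ORDER BY (4 rows):
cities.id | n
6 | 2
8 | 1
20 | 2
50 | 1

== RESULT ==
cities.id | n
6 | 2
8 | 1
20 | 2
50 | 1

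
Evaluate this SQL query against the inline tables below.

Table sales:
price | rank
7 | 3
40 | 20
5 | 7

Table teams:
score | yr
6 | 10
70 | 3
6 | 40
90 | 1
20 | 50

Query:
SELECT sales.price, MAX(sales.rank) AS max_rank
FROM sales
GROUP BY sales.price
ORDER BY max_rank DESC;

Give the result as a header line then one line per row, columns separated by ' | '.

== RESULT ==
sales.price | max_rank
40 | 20
5 | 7
7 | 3

Derivation:
After GROUP BY (3 rows):
sales.price | max_rank
7 | 3
40 | 20
5 | 7
After ORDER BY (3 rows):
sales.price | max_rank
40 | 20
5 | 7
7 | 3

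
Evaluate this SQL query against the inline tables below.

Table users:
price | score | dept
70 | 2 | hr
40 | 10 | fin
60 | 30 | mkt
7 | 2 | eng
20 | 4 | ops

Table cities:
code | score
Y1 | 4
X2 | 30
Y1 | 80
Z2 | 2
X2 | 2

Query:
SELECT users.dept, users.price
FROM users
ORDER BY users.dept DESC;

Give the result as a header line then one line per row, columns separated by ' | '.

== RESULT ==
users.dept | users.price
ops | 20
mkt | 60
hr | 70
fin | 40
eng | 7

Derivation:
After SELECT (5 rows):
users.dept | users.price
hr | 70
fin | 40
mkt | 60
eng | 7
ops | 20
After ORDER BY (5 rows):
users.dept | users.price
ops | 20
mkt | 60
hr | 70
fin | 40
eng | 7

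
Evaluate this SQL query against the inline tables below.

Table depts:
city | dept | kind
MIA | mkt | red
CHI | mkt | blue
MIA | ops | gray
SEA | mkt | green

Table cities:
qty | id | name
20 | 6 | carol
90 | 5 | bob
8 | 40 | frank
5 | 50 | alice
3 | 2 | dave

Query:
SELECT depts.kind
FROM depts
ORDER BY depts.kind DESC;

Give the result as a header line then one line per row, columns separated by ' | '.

After SELECT (4 rows):
depts.kind
red
blue
gray
green
After ORDER BY (4 rows):
depts.kind
red
green
gray
blue

== RESULT ==
depts.kind
red
green
gray
blue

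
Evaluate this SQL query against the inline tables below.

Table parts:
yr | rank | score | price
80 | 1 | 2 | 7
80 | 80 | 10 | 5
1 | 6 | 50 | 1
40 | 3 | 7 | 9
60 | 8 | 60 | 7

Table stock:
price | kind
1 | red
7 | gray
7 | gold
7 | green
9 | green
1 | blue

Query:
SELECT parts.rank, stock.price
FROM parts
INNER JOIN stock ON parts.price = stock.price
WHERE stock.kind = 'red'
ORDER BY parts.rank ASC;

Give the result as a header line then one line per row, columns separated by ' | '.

After JOIN stock (9 rows):
parts.yr | parts.rank | parts.score | parts.price | stock.price | stock.kind
80 | 1 | 2 | 7 | 7 | gray
80 | 1 | 2 | 7 | 7 | gold
80 | 1 | 2 | 7 | 7 | green
1 | 6 | 50 | 1 | 1 | red
1 | 6 | 50 | 1 | 1 | blue
40 | 3 | 7 | 9 | 9 | green
60 | 8 | 60 | 7 | 7 | gray
60 | 8 | 60 | 7 | 7 | gold
60 | 8 | 60 | 7 | 7 | green
After WHERE (1 rows):
parts.yr | parts.rank | parts.score | parts.price | stock.price | stock.kind
1 | 6 | 50 | 1 | 1 | red
After SELECT (1 rows):
parts.rank | stock.price
6 | 1
After ORDER BY (1 rows):
parts.rank | stock.price
6 | 1

== RESULT ==
parts.rank | stock.price
6 | 1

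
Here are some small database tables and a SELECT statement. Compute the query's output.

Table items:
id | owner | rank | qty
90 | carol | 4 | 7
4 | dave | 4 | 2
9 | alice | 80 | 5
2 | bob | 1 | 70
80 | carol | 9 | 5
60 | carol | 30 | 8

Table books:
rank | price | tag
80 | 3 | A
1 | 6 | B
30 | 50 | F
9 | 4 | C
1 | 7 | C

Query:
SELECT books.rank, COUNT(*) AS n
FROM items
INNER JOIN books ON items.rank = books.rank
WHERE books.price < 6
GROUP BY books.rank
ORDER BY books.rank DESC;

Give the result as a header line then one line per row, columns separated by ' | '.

== RESULT ==
books.rank | n
80 | 1
9 | 1

Derivation:
After JOIN books (5 rows):
items.id | items.owner | items.rank | items.qty | books.rank | books.price | books.tag
9 | alice | 80 | 5 | 80 | 3 | A
2 | bob | 1 | 70 | 1 | 6 | B
2 | bob | 1 | 70 | 1 | 7 | C
80 | carol | 9 | 5 | 9 | 4 | C
60 | carol | 30 | 8 | 30 | 50 | F
After WHERE (2 rows):
items.id | items.owner | items.rank | items.qty | books.rank | books.price | books.tag
9 | alice | 80 | 5 | 80 | 3 | A
80 | carol | 9 | 5 | 9 | 4 | C
After GROUP BY (2 rows):
books.rank | n
80 | 1
9 | 1
After ORDER BY (2 rows):
books.rank | n
80 | 1
9 | 1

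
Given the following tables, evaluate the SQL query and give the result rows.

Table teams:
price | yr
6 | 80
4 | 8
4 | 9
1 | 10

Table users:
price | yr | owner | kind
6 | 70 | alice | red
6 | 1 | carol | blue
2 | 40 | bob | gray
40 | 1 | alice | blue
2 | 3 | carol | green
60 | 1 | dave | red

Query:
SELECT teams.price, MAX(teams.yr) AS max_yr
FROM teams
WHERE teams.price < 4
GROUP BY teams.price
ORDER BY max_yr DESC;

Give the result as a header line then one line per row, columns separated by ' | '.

== RESULT ==
teams.price | max_yr
1 | 10

Derivation:
After WHERE (1 rows):
teams.price | teams.yr
1 | 10
After GROUP BY (1 rows):
teams.price | max_yr
1 | 10
After ORDER BY (1 rows):
teams.price | max_yr
1 | 10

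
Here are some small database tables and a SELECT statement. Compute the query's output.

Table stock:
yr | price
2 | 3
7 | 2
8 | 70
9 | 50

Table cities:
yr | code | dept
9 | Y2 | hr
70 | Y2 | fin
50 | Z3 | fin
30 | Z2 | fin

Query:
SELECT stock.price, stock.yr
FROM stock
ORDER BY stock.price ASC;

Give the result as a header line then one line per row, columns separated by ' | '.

After SELECT (4 rows):
stock.price | stock.yr
3 | 2
2 | 7
70 | 8
50 | 9
After ORDER BY (4 rows):
stock.price | stock.yr
2 | 7
3 | 2
50 | 9
70 | 8

== RESULT ==
stock.price | stock.yr
2 | 7
3 | 2
50 | 9
70 | 8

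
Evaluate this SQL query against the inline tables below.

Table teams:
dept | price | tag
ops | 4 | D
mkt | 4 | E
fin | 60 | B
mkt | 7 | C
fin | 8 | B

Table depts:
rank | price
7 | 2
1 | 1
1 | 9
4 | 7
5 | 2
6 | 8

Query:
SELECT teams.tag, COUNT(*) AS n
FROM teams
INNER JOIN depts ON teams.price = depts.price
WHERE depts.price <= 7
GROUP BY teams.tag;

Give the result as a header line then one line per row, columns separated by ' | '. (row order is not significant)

After JOIN depts (2 rows):
teams.dept | teams.price | teams.tag | depts.rank | depts.price
mkt | 7 | C | 4 | 7
fin | 8 | B | 6 | 8
After WHERE (1 rows):
teams.dept | teams.price | teams.tag | depts.rank | depts.price
mkt | 7 | C | 4 | 7
After GROUP BY (1 rows):
teams.tag | n
C | 1

== RESULT ==
teams.tag | n
C | 1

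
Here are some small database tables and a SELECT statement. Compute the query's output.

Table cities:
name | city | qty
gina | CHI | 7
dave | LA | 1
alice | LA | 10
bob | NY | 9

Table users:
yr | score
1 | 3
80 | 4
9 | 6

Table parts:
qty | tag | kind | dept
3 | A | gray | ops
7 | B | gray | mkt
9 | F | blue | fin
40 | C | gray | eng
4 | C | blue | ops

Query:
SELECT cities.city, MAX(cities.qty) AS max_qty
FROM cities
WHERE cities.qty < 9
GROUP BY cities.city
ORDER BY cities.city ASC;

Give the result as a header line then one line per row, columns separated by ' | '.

== RESULT ==
cities.city | max_qty
CHI | 7
LA | 1

Derivation:
After WHERE (2 rows):
cities.name | cities.city | cities.qty
gina | CHI | 7
dave | LA | 1
After GROUP BY (2 rows):
cities.city | max_qty
CHI | 7
LA | 1
After ORDER BY (2 rows):
cities.city | max_qty
CHI | 7
LA | 1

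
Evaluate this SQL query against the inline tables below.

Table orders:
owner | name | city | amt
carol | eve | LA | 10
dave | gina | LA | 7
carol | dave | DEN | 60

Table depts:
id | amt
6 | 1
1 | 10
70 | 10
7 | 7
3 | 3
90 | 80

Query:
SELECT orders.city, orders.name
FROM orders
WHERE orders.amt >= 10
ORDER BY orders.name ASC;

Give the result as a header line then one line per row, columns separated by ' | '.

After WHERE (2 rows):
orders.owner | orders.name | orders.city | orders.amt
carol | eve | LA | 10
carol | dave | DEN | 60
After SELECT (2 rows):
orders.city | orders.name
LA | eve
DEN | dave
After ORDER BY (2 rows):
orders.city | orders.name
DEN | dave
LA | eve

== RESULT ==
orders.city | orders.name
DEN | dave
LA | eve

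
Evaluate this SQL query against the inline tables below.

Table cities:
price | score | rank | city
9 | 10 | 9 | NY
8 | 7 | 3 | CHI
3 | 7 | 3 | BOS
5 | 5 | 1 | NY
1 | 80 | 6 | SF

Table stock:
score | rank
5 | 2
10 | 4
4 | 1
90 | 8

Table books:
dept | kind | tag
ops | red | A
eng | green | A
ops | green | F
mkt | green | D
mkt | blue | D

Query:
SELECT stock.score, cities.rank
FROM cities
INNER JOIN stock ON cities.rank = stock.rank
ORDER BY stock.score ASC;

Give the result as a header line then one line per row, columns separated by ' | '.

== RESULT ==
stock.score | cities.rank
4 | 1

Derivation:
After JOIN stock (1 rows):
cities.price | cities.score | cities.rank | cities.city | stock.score | stock.rank
5 | 5 | 1 | NY | 4 | 1
After SELECT (1 rows):
stock.score | cities.rank
4 | 1
After ORDER BY (1 rows):
stock.score | cities.rank
4 | 1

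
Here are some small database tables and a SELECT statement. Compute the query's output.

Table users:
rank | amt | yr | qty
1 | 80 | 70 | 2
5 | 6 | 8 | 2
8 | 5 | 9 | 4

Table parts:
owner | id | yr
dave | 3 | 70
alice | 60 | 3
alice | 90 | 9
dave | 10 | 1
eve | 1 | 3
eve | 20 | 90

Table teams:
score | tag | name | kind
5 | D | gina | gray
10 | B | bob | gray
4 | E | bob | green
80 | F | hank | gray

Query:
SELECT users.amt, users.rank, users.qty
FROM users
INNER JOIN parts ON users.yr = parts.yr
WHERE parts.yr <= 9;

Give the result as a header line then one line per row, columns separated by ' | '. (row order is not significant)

After JOIN parts (2 rows):
users.rank | users.amt | users.yr | users.qty | parts.owner | parts.id | parts.yr
1 | 80 | 70 | 2 | dave | 3 | 70
8 | 5 | 9 | 4 | alice | 90 | 9
After WHERE (1 rows):
users.rank | users.amt | users.yr | users.qty | parts.owner | parts.id | parts.yr
8 | 5 | 9 | 4 | alice | 90 | 9
After SELECT (1 rows):
users.amt | users.rank | users.qty
5 | 8 | 4

== RESULT ==
users.amt | users.rank | users.qty
5 | 8 | 4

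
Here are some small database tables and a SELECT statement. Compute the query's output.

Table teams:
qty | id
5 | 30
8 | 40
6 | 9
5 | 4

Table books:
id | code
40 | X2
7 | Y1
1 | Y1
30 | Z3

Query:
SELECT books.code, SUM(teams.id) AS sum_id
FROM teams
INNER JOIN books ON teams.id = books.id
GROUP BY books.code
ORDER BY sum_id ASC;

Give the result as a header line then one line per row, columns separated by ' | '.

After JOIN books (2 rows):
teams.qty | teams.id | books.id | books.code
5 | 30 | 30 | Z3
8 | 40 | 40 | X2
After GROUP BY (2 rows):
books.code | sum_id
Z3 | 30
X2 | 40
After ORDER BY (2 rows):
books.code | sum_id
Z3 | 30
X2 | 40

== RESULT ==
books.code | sum_id
Z3 | 30
X2 | 40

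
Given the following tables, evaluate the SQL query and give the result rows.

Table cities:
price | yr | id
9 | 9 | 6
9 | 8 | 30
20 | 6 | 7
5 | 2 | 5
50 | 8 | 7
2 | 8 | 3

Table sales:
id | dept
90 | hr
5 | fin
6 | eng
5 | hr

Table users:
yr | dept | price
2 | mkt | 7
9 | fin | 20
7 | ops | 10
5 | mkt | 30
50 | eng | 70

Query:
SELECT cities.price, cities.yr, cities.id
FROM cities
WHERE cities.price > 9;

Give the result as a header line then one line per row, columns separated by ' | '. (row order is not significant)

After WHERE (2 rows):
cities.price | cities.yr | cities.id
20 | 6 | 7
50 | 8 | 7
After SELECT (2 rows):
cities.price | cities.yr | cities.id
20 | 6 | 7
50 | 8 | 7

== RESULT ==
cities.price | cities.yr | cities.id
20 | 6 | 7
50 | 8 | 7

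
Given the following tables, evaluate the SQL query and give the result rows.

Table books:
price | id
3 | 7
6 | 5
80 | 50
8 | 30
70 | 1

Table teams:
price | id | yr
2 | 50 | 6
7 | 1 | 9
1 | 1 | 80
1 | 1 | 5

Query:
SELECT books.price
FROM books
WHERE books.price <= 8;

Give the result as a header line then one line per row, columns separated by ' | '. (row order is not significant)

After WHERE (3 rows):
books.price | books.id
3 | 7
6 | 5
8 | 30
After SELECT (3 rows):
books.price
3
6
8

== RESULT ==
books.price
3
6
8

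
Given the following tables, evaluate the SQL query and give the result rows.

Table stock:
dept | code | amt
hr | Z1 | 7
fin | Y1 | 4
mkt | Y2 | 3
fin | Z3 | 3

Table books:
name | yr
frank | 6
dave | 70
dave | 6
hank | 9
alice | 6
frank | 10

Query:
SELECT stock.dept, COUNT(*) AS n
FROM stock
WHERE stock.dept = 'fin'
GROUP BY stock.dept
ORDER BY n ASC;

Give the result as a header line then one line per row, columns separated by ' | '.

After WHERE (2 rows):
stock.dept | stock.code | stock.amt
fin | Y1 | 4
fin | Z3 | 3
After GROUP BY (1 rows):
stock.dept | n
fin | 2
After ORDER BY (1 rows):
stock.dept | n
fin | 2

== RESULT ==
stock.dept | n
fin | 2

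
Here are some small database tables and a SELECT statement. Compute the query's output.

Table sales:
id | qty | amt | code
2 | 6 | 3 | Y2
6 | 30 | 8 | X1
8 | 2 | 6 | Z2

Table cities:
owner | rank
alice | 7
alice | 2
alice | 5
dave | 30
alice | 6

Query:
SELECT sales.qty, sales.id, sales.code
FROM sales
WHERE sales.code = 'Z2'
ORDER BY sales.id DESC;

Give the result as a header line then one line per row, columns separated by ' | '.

After WHERE (1 rows):
sales.id | sales.qty | sales.amt | sales.code
8 | 2 | 6 | Z2
After SELECT (1 rows):
sales.qty | sales.id | sales.code
2 | 8 | Z2
After ORDER BY (1 rows):
sales.qty | sales.id | sales.code
2 | 8 | Z2

== RESULT ==
sales.qty | sales.id | sales.code
2 | 8 | Z2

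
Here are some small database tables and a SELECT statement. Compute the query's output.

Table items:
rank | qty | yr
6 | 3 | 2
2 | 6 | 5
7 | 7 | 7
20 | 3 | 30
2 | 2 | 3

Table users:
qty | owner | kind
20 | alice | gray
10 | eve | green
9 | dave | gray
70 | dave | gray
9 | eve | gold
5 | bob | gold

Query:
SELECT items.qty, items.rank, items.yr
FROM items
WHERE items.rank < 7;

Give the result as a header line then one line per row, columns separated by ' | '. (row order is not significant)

== RESULT ==
items.qty | items.rank | items.yr
3 | 6 | 2
6 | 2 | 5
2 | 2 | 3

Derivation:
After WHERE (3 rows):
items.rank | items.qty | items.yr
6 | 3 | 2
2 | 6 | 5
2 | 2 | 3
After SELECT (3 rows):
items.qty | items.rank | items.yr
3 | 6 | 2
6 | 2 | 5
2 | 2 | 3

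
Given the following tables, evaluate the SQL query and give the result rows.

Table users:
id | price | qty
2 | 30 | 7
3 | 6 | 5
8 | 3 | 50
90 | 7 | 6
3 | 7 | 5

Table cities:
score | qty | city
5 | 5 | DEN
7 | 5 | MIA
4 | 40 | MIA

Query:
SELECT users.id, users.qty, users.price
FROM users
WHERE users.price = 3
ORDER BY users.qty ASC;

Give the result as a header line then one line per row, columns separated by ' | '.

After WHERE (1 rows):
users.id | users.price | users.qty
8 | 3 | 50
After SELECT (1 rows):
users.id | users.qty | users.price
8 | 50 | 3
After ORDER BY (1 rows):
users.id | users.qty | users.price
8 | 50 | 3

== RESULT ==
users.id | users.qty | users.price
8 | 50 | 3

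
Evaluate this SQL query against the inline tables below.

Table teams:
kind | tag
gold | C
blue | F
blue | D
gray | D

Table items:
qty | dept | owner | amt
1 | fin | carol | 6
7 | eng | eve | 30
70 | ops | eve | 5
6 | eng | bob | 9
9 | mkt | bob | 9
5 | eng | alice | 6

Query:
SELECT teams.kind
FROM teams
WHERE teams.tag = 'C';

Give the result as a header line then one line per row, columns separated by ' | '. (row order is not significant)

After WHERE (1 rows):
teams.kind | teams.tag
gold | C
After SELECT (1 rows):
teams.kind
gold

== RESULT ==
teams.kind
gold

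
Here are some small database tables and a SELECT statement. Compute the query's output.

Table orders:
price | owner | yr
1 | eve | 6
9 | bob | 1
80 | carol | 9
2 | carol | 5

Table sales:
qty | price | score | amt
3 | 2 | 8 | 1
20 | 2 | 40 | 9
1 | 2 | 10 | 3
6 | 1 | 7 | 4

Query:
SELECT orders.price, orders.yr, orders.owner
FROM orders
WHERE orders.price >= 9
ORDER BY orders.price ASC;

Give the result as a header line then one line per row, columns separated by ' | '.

== RESULT ==
orders.price | orders.yr | orders.owner
9 | 1 | bob
80 | 9 | carol

Derivation:
After WHERE (2 rows):
orders.price | orders.owner | orders.yr
9 | bob | 1
80 | carol | 9
After SELECT (2 rows):
orders.price | orders.yr | orders.owner
9 | 1 | bob
80 | 9 | carol
After ORDER BY (2 rows):
orders.price | orders.yr | orders.owner
9 | 1 | bob
80 | 9 | carol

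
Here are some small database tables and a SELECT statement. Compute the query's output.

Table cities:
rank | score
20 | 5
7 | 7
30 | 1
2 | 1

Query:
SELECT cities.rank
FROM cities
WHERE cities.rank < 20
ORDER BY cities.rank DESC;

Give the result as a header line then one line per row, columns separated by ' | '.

After WHERE (2 rows):
cities.rank | cities.score
7 | 7
2 | 1
After SELECT (2 rows):
cities.rank
7
2
After ORDER BY (2 rows):
cities.rank
7
2

== RESULT ==
cities.rank
7
2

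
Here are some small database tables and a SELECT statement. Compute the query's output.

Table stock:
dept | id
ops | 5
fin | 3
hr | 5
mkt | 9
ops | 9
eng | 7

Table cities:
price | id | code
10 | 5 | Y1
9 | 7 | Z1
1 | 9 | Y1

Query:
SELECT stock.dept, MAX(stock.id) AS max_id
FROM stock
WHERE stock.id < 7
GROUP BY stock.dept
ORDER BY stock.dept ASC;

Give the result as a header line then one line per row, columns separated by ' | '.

== RESULT ==
stock.dept | max_id
fin | 3
hr | 5
ops | 5

Derivation:
After WHERE (3 rows):
stock.dept | stock.id
ops | 5
fin | 3
hr | 5
After GROUP BY (3 rows):
stock.dept | max_id
ops | 5
fin | 3
hr | 5
After ORDER BY (3 rows):
stock.dept | max_id
fin | 3
hr | 5
ops | 5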